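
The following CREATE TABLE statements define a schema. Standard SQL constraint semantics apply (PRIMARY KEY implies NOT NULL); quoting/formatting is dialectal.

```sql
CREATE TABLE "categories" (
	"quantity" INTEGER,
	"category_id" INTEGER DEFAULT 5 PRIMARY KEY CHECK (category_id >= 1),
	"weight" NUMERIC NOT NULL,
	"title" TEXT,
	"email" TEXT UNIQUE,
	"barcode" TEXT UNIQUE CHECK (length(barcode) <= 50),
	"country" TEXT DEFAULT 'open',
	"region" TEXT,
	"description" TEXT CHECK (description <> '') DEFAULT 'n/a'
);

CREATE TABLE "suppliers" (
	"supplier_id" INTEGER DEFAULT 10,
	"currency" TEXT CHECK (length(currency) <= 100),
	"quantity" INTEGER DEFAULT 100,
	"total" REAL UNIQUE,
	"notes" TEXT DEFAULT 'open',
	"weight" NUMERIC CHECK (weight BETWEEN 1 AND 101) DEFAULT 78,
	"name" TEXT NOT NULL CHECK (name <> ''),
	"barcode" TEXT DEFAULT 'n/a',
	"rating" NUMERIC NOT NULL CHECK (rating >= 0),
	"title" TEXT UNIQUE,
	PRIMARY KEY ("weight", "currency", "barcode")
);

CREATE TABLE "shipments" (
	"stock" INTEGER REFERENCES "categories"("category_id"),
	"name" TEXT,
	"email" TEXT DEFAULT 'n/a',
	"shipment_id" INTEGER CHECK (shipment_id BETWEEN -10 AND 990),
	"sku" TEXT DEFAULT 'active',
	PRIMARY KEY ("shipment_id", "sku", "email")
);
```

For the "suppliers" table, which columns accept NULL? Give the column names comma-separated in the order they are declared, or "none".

supplier_id, quantity, total, notes, title

- supplier_id: DEFAULT only fills an omitted column; an explicit NULL is still allowed → nullable.
- currency: part of the PRIMARY KEY, which implies NOT NULL → not nullable.
- quantity: DEFAULT only fills an omitted column; an explicit NULL is still allowed → nullable.
- total: UNIQUE does not imply NOT NULL → nullable.
- notes: DEFAULT only fills an omitted column; an explicit NULL is still allowed → nullable.
- weight: part of the PRIMARY KEY, which implies NOT NULL → not nullable.
- name: declared NOT NULL → not nullable.
- barcode: part of the PRIMARY KEY, which implies NOT NULL → not nullable.
- rating: declared NOT NULL → not nullable.
- title: UNIQUE does not imply NOT NULL → nullable.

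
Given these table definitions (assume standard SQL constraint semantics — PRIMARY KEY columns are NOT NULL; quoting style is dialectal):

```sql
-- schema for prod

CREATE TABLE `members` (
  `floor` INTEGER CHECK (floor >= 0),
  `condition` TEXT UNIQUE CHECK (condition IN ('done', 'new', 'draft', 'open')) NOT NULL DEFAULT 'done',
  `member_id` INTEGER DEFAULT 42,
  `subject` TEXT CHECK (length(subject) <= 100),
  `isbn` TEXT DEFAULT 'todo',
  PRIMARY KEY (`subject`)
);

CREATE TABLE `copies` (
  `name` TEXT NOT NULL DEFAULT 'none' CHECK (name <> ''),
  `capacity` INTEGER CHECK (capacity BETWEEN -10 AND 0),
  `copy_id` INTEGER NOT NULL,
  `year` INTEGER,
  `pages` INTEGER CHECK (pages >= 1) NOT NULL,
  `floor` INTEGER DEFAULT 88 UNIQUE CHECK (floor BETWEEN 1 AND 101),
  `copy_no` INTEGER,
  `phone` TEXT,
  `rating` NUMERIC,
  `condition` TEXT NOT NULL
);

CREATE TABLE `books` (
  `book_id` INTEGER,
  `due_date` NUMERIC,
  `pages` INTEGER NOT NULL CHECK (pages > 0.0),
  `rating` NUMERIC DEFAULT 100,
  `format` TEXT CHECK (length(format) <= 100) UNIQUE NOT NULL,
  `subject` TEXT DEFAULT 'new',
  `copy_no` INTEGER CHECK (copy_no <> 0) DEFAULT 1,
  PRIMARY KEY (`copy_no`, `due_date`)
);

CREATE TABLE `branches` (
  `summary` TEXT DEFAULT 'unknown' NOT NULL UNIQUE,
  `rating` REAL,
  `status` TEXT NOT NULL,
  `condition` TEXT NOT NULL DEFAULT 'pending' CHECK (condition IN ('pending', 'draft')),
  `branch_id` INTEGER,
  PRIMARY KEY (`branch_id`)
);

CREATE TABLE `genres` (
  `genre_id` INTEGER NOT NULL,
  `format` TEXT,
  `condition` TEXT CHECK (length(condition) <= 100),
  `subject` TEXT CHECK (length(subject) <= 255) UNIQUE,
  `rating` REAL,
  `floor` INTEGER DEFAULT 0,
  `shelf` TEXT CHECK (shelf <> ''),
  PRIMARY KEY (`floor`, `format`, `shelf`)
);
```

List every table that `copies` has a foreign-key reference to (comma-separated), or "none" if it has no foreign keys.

none

No column in copies has a REFERENCES clause.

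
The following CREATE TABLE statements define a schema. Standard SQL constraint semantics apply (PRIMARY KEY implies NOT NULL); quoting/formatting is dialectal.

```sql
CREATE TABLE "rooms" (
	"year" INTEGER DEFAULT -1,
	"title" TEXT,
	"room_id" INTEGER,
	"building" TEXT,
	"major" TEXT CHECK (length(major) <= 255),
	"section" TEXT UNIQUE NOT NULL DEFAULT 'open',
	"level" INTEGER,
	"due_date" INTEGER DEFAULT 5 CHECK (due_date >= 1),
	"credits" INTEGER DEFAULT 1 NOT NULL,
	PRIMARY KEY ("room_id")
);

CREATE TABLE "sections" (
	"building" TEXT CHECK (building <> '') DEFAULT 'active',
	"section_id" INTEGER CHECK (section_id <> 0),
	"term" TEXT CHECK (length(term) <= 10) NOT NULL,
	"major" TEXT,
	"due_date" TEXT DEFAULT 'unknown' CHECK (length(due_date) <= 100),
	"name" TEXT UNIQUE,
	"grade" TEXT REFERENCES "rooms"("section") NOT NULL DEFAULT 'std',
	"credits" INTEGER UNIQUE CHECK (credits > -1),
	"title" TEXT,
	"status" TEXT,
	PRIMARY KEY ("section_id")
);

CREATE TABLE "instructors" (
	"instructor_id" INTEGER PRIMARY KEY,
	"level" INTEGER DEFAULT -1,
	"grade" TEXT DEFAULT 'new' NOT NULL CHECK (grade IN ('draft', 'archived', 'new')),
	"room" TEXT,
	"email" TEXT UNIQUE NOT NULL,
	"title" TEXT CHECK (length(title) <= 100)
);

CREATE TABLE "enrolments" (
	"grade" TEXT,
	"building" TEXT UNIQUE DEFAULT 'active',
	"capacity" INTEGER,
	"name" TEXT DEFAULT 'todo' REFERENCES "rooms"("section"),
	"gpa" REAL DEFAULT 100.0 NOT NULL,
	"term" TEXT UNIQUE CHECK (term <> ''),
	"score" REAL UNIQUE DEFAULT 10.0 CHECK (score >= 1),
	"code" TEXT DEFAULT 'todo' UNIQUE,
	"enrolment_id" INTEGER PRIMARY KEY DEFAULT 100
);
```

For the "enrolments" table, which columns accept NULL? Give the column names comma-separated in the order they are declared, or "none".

grade, building, capacity, name, term, score, code

- grade: no NOT NULL constraint applies → nullable.
- building: UNIQUE does not imply NOT NULL → nullable.
- capacity: no NOT NULL constraint applies → nullable.
- name: a foreign key column may be NULL unless separately constrained → nullable.
- gpa: declared NOT NULL → not nullable.
- term: CHECK does not forbid NULL (a CHECK constraint passes when its expression is NULL) → nullable.
- score: CHECK does not forbid NULL (a CHECK constraint passes when its expression is NULL) → nullable.
- code: UNIQUE does not imply NOT NULL → nullable.
- enrolment_id: part of the PRIMARY KEY, which implies NOT NULL → not nullable.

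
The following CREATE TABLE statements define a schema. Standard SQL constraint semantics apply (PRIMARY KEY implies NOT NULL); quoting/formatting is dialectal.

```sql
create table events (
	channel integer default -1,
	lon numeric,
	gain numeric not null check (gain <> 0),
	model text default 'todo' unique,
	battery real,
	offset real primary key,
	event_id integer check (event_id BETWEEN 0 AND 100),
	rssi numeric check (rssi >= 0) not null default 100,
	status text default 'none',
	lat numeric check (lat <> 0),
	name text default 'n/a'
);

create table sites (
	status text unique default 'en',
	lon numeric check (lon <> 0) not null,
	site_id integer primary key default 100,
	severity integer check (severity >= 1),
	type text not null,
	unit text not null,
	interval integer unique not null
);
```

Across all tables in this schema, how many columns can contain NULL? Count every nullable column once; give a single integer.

10

events: 8 nullable (channel, lon, model, battery, event_id, status, lat, name — PK (offset) and explicit NOT NULL columns excluded).
sites: 2 nullable (status, severity — PK (site_id) and explicit NOT NULL columns excluded).
Total: 8 + 2 = 10.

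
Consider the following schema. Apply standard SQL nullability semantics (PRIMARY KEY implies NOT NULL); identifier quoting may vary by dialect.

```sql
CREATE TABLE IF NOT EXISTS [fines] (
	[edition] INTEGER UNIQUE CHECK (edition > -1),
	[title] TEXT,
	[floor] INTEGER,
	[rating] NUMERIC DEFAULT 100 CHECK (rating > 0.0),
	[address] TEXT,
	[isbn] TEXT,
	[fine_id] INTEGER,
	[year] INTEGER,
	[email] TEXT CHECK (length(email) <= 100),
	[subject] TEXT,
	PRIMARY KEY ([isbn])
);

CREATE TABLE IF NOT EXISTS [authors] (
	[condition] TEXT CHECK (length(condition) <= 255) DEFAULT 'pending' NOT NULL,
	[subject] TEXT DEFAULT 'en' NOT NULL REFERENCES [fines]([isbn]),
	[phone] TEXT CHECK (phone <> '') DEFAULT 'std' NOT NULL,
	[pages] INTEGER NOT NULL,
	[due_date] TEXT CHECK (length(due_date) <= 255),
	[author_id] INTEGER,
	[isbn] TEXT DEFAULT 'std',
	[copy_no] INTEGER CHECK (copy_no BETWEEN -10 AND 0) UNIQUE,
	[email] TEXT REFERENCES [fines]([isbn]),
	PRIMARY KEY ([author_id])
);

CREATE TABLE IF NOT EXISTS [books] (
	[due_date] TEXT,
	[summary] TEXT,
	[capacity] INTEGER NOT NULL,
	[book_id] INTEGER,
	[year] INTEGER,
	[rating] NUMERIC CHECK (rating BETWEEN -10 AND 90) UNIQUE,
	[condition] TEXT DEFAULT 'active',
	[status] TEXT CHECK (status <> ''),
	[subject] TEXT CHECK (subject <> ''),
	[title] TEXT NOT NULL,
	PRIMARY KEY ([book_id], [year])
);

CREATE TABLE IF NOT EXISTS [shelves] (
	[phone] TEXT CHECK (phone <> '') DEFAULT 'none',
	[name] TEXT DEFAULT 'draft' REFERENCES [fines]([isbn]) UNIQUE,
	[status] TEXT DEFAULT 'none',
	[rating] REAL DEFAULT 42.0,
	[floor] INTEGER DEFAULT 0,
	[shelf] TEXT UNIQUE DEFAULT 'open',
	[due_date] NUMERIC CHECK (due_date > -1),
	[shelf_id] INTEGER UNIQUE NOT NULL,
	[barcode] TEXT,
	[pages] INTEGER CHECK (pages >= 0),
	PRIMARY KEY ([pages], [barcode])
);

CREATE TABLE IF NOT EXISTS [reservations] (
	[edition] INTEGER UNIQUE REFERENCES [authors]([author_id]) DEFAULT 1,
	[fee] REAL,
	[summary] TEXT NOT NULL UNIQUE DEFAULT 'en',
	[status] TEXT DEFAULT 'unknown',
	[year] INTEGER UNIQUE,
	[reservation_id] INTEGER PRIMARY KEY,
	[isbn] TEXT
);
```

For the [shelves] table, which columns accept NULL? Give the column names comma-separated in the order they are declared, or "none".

- phone: CHECK does not forbid NULL (a CHECK constraint passes when its expression is NULL) → nullable.
- name: a foreign key column may be NULL unless separately constrained → nullable.
- status: DEFAULT only fills an omitted column; an explicit NULL is still allowed → nullable.
- rating: DEFAULT only fills an omitted column; an explicit NULL is still allowed → nullable.
- floor: DEFAULT only fills an omitted column; an explicit NULL is still allowed → nullable.
- shelf: UNIQUE does not imply NOT NULL → nullable.
- due_date: CHECK does not forbid NULL (a CHECK constraint passes when its expression is NULL) → nullable.
- shelf_id: declared NOT NULL → not nullable.
- barcode: part of the PRIMARY KEY, which implies NOT NULL → not nullable.
- pages: part of the PRIMARY KEY, which implies NOT NULL → not nullable.

phone, name, status, rating, floor, shelf, due_date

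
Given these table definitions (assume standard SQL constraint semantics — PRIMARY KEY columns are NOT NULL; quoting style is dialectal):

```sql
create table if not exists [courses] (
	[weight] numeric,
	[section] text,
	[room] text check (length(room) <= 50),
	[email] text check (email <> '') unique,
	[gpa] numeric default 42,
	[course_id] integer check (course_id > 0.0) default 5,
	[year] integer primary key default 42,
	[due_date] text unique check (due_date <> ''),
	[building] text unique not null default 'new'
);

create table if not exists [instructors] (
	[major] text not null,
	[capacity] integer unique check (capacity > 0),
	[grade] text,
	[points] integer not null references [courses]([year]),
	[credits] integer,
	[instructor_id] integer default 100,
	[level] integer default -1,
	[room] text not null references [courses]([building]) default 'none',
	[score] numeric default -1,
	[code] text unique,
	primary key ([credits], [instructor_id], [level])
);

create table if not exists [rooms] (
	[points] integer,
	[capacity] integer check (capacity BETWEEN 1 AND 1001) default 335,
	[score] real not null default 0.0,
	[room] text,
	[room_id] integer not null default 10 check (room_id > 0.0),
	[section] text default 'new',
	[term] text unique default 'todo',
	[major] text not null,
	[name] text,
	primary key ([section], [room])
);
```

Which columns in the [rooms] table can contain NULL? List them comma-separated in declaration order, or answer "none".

- points: no NOT NULL constraint applies → nullable.
- capacity: CHECK does not forbid NULL (a CHECK constraint passes when its expression is NULL) → nullable.
- score: declared NOT NULL → not nullable.
- room: part of the PRIMARY KEY, which implies NOT NULL → not nullable.
- room_id: declared NOT NULL → not nullable.
- section: part of the PRIMARY KEY, which implies NOT NULL → not nullable.
- term: UNIQUE does not imply NOT NULL → nullable.
- major: declared NOT NULL → not nullable.
- name: no NOT NULL constraint applies → nullable.

points, capacity, term, name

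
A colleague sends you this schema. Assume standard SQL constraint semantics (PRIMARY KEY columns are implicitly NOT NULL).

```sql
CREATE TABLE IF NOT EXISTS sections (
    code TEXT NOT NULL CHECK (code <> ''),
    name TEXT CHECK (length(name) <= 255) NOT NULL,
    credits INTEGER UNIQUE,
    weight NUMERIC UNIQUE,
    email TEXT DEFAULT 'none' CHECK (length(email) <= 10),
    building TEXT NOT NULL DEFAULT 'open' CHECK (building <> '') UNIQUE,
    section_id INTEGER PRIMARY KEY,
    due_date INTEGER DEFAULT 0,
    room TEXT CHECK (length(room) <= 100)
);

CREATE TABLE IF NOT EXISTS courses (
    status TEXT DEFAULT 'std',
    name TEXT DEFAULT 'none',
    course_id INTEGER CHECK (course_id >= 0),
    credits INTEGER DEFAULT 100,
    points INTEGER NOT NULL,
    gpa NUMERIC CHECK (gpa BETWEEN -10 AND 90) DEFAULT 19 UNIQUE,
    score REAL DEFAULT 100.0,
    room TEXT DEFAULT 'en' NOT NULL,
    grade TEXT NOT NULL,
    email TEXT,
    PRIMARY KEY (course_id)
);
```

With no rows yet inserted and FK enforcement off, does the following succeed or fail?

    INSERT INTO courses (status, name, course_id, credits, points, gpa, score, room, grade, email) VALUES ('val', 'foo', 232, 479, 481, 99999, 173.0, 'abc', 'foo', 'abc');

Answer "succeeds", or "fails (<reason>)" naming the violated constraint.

fails (CHECK on gpa)

The value 99999 for gpa violates CHECK (gpa BETWEEN -10 AND 90).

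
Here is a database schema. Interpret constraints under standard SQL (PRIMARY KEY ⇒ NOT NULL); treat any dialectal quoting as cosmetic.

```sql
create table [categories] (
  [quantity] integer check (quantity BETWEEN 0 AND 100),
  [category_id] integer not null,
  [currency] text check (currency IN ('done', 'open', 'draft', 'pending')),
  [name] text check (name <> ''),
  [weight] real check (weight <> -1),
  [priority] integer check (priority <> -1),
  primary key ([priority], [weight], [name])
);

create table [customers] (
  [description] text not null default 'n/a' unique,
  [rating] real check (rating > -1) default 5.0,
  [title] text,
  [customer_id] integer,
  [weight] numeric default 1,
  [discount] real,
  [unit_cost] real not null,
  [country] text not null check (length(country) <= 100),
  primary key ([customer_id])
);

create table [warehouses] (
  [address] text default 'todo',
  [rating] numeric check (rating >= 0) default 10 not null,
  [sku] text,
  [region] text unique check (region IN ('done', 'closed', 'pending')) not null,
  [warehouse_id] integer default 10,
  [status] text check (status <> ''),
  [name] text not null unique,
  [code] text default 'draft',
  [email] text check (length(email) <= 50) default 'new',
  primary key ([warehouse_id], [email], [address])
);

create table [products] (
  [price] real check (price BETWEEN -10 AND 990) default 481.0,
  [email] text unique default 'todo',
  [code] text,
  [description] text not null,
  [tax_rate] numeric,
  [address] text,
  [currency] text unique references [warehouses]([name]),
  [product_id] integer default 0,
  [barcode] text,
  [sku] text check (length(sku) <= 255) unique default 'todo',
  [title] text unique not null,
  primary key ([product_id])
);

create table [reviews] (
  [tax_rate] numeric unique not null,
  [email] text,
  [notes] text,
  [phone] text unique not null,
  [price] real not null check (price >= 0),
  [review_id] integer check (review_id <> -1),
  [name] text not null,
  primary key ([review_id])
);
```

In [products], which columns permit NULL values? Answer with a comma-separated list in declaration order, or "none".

- price: CHECK does not forbid NULL (a CHECK constraint passes when its expression is NULL) → nullable.
- email: UNIQUE does not imply NOT NULL → nullable.
- code: no NOT NULL constraint applies → nullable.
- description: declared NOT NULL → not nullable.
- tax_rate: no NOT NULL constraint applies → nullable.
- address: no NOT NULL constraint applies → nullable.
- currency: a foreign key column may be NULL unless separately constrained → nullable.
- product_id: part of the PRIMARY KEY, which implies NOT NULL → not nullable.
- barcode: no NOT NULL constraint applies → nullable.
- sku: CHECK does not forbid NULL (a CHECK constraint passes when its expression is NULL) → nullable.
- title: declared NOT NULL → not nullable.

price, email, code, tax_rate, address, currency, barcode, sku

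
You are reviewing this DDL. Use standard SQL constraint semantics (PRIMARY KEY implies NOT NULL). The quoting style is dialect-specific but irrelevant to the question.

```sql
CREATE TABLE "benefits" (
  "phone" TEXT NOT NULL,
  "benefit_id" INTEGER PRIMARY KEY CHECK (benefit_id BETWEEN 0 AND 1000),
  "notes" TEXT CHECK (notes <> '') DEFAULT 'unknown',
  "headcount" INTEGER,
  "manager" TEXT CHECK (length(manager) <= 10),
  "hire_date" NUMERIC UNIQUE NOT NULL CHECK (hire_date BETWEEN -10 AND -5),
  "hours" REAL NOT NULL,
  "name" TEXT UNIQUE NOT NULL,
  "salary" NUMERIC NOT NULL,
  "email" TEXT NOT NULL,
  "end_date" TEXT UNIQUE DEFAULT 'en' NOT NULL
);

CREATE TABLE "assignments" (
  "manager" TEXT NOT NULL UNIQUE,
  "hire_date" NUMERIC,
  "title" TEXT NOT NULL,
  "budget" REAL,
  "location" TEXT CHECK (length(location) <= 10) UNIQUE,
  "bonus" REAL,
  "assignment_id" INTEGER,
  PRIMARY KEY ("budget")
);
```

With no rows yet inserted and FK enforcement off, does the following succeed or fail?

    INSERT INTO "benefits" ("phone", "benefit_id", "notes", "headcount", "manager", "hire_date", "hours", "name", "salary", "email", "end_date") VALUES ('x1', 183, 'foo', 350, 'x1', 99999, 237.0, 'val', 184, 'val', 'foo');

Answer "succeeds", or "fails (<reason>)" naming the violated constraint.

fails (CHECK on hire_date)

The value 99999 for hire_date violates CHECK (hire_date BETWEEN -10 AND -5).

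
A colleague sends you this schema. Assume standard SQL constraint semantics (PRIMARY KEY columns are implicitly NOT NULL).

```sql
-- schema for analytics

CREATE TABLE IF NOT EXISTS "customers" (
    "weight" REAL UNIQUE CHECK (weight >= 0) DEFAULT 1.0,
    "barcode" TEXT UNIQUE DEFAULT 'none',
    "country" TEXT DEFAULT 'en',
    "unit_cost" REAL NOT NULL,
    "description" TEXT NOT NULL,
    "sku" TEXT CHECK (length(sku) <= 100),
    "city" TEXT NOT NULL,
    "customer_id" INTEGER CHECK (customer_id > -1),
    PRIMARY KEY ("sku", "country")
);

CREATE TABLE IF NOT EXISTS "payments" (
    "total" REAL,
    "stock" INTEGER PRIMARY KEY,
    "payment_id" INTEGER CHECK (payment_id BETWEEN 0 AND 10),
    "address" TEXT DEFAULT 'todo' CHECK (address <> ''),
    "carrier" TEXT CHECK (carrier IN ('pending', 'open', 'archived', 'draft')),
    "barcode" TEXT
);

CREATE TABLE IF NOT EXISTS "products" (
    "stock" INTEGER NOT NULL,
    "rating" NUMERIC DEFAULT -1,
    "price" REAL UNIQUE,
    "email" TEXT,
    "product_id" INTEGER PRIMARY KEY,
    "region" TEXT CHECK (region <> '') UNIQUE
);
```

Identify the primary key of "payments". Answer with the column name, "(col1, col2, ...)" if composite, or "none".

stock is declared PRIMARY KEY inline on the column.

stock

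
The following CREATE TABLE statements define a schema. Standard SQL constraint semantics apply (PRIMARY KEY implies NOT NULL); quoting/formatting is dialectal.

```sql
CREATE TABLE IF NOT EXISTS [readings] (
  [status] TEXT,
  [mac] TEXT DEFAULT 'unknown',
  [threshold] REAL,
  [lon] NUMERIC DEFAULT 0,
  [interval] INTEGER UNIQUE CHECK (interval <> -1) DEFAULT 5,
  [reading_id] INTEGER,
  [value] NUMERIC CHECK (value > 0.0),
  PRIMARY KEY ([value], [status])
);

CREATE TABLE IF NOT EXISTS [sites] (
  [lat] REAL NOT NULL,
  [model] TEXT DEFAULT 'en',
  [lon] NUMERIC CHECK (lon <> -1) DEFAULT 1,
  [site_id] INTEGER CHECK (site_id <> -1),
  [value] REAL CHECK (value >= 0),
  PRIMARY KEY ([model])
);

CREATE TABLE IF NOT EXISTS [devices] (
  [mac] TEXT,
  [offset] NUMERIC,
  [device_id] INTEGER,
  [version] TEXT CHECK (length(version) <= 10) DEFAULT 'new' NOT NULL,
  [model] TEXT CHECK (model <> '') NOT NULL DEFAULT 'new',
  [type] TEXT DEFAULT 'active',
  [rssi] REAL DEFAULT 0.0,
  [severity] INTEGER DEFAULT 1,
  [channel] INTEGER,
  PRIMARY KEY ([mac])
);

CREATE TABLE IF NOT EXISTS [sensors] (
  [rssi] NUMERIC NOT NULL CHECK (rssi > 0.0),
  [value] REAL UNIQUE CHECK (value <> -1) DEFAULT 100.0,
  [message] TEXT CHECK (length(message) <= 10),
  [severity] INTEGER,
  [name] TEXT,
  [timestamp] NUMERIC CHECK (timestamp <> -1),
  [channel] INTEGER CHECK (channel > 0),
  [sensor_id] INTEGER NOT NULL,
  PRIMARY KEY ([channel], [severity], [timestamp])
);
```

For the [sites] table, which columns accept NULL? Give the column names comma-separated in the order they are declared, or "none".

- lat: declared NOT NULL → not nullable.
- model: part of the PRIMARY KEY, which implies NOT NULL → not nullable.
- lon: CHECK does not forbid NULL (a CHECK constraint passes when its expression is NULL) → nullable.
- site_id: CHECK does not forbid NULL (a CHECK constraint passes when its expression is NULL) → nullable.
- value: CHECK does not forbid NULL (a CHECK constraint passes when its expression is NULL) → nullable.

lon, site_id, value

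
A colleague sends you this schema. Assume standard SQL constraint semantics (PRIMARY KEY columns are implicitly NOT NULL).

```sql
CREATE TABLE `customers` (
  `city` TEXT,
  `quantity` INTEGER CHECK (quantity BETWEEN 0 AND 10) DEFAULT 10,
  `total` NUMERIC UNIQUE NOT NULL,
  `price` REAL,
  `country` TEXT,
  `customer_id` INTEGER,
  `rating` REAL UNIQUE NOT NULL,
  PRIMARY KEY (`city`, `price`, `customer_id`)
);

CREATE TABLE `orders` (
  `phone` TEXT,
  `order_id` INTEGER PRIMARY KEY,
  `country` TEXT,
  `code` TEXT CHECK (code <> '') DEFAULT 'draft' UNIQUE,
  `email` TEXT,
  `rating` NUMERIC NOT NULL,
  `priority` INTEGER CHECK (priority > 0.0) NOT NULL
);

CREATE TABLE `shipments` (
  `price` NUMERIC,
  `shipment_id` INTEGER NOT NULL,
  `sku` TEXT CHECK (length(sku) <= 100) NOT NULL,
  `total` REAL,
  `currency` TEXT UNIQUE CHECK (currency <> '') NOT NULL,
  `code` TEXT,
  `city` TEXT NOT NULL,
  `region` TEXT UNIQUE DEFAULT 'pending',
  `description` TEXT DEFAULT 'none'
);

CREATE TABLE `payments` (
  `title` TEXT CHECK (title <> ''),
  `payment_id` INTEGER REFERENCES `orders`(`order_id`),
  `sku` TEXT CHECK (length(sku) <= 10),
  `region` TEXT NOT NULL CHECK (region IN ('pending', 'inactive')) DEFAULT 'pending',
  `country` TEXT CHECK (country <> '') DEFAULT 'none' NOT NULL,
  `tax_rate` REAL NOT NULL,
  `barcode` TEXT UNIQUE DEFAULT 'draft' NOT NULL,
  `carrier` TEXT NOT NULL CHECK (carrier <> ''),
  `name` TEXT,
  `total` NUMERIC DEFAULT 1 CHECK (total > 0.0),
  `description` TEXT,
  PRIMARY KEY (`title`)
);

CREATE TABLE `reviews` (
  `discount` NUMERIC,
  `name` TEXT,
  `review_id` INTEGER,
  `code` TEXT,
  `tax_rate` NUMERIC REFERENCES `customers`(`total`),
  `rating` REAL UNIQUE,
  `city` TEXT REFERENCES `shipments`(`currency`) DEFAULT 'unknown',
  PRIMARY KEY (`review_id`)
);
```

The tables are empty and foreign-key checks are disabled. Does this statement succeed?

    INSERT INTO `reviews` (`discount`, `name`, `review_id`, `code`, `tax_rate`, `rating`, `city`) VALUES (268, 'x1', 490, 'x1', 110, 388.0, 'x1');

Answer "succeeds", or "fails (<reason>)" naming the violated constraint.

NOT NULL columns: review_id is supplied.
No constraint is violated.

succeeds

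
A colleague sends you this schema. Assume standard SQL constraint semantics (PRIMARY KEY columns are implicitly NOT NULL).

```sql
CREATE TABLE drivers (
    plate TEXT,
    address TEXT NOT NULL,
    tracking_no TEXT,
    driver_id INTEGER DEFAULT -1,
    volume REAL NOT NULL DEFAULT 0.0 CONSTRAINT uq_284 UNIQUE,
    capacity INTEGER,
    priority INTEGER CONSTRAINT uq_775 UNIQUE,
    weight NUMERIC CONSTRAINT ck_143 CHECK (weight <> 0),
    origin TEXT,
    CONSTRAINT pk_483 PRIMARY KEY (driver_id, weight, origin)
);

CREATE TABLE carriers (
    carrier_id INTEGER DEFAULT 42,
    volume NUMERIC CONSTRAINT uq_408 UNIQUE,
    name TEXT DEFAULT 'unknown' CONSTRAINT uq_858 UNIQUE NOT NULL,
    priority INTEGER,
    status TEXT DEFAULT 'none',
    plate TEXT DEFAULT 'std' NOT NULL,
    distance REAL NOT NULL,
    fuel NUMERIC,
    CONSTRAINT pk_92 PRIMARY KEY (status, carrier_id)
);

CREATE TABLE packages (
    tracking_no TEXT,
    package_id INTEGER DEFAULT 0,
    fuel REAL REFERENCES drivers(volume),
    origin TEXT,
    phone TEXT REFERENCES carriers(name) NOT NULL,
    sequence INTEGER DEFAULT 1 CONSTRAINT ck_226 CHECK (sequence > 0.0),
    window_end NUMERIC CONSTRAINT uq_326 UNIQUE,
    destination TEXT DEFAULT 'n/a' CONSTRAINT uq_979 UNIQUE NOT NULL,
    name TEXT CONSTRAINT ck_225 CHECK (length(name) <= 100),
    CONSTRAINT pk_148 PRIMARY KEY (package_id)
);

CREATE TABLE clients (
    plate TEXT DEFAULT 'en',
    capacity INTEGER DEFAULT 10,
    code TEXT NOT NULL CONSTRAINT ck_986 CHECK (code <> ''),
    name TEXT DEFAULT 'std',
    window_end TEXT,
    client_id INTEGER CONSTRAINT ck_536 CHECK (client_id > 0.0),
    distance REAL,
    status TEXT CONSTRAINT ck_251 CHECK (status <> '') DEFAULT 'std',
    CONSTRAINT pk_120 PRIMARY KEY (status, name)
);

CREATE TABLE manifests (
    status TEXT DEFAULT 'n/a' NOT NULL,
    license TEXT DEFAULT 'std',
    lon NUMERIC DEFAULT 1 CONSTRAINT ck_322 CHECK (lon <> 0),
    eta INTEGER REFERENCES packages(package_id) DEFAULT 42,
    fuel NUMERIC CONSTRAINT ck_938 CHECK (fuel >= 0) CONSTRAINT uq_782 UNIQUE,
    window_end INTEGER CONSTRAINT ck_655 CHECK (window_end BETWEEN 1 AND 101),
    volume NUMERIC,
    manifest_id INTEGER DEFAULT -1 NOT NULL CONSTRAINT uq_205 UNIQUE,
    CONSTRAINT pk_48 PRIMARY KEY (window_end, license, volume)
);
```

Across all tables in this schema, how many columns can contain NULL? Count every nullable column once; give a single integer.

21

drivers: 4 nullable (plate, tracking_no, capacity, priority — PK (driver_id, weight, origin) and explicit NOT NULL columns excluded).
carriers: 3 nullable (volume, priority, fuel — PK (status, carrier_id) and explicit NOT NULL columns excluded).
packages: 6 nullable (tracking_no, fuel, origin, sequence, window_end, name — PK (package_id) and explicit NOT NULL columns excluded).
clients: 5 nullable (plate, capacity, window_end, client_id, distance — PK (status, name) and explicit NOT NULL columns excluded).
manifests: 3 nullable (lon, eta, fuel — PK (window_end, license, volume) and explicit NOT NULL columns excluded).
Total: 4 + 3 + 6 + 5 + 3 = 21.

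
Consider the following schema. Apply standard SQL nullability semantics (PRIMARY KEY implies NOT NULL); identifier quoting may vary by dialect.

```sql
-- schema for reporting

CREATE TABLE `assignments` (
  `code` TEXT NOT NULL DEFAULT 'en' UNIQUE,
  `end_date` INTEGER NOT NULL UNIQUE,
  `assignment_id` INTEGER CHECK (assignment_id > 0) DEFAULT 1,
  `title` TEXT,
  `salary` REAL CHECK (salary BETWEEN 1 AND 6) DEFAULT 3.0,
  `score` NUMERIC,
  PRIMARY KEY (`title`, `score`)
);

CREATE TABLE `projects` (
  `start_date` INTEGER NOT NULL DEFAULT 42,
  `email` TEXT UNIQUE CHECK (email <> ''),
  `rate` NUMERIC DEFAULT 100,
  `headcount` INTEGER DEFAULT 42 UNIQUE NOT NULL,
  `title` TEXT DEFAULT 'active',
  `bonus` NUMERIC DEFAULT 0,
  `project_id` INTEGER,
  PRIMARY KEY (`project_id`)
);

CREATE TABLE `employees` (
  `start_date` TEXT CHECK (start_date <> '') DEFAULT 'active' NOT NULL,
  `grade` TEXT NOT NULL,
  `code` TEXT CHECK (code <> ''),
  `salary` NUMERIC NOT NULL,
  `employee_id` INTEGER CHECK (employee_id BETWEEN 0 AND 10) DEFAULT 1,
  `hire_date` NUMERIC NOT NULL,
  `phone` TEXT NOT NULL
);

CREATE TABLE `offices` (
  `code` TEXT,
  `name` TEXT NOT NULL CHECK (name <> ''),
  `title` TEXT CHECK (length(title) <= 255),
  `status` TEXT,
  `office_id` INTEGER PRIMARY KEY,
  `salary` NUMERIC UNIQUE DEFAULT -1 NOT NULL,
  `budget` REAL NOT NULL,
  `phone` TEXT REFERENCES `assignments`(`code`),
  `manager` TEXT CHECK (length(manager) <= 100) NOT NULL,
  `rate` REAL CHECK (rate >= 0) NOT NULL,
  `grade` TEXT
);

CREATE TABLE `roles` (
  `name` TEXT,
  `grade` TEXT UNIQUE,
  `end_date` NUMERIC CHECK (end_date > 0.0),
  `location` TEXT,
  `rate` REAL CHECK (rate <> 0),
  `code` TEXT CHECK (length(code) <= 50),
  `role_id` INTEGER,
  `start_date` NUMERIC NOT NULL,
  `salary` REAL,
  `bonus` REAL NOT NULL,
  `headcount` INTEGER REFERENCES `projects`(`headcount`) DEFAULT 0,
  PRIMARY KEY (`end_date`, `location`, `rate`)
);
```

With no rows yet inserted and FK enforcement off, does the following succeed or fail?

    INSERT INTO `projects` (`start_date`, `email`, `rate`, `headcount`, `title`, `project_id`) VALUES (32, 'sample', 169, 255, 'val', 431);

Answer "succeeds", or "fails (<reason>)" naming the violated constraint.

succeeds

NOT NULL columns: headcount is supplied; project_id is supplied; start_date is supplied.
CHECK constraints: 'sample' satisfies (email <> '').
No constraint is violated.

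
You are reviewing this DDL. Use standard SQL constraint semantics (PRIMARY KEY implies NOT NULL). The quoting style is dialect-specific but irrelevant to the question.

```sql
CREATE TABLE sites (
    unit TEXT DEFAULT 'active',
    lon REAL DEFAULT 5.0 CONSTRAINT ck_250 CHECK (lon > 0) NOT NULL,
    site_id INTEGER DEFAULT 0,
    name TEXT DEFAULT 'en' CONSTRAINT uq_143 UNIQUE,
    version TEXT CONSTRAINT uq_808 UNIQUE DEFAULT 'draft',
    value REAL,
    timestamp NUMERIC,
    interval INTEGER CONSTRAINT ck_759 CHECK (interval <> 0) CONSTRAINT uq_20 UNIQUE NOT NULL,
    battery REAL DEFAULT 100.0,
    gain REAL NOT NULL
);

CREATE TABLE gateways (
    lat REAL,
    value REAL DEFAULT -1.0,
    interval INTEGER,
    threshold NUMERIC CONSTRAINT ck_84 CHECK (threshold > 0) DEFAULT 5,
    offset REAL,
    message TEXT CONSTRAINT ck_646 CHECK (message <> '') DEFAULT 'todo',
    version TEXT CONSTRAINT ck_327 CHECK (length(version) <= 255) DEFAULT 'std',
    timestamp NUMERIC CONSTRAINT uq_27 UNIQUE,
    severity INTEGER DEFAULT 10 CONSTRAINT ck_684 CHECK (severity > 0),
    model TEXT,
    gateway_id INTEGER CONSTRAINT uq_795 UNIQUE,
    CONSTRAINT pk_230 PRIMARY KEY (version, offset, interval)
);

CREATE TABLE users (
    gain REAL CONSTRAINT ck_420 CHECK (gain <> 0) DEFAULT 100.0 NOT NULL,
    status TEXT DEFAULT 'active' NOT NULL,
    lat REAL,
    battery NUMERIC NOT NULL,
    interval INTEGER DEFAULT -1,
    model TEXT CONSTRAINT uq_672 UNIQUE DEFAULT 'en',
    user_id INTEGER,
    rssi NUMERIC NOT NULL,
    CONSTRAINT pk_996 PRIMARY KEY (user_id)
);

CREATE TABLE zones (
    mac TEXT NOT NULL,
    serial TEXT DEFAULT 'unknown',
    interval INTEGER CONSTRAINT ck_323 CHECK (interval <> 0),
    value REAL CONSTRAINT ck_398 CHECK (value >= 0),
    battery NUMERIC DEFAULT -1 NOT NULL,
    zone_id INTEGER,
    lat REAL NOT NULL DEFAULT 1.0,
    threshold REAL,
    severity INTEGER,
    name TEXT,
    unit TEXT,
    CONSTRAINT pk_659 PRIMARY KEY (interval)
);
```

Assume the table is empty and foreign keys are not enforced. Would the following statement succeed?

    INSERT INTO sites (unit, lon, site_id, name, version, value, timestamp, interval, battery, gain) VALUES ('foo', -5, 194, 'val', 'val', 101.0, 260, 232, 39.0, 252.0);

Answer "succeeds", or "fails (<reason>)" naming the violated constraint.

fails (CHECK on lon)

The value -5 for lon violates CHECK (lon > 0).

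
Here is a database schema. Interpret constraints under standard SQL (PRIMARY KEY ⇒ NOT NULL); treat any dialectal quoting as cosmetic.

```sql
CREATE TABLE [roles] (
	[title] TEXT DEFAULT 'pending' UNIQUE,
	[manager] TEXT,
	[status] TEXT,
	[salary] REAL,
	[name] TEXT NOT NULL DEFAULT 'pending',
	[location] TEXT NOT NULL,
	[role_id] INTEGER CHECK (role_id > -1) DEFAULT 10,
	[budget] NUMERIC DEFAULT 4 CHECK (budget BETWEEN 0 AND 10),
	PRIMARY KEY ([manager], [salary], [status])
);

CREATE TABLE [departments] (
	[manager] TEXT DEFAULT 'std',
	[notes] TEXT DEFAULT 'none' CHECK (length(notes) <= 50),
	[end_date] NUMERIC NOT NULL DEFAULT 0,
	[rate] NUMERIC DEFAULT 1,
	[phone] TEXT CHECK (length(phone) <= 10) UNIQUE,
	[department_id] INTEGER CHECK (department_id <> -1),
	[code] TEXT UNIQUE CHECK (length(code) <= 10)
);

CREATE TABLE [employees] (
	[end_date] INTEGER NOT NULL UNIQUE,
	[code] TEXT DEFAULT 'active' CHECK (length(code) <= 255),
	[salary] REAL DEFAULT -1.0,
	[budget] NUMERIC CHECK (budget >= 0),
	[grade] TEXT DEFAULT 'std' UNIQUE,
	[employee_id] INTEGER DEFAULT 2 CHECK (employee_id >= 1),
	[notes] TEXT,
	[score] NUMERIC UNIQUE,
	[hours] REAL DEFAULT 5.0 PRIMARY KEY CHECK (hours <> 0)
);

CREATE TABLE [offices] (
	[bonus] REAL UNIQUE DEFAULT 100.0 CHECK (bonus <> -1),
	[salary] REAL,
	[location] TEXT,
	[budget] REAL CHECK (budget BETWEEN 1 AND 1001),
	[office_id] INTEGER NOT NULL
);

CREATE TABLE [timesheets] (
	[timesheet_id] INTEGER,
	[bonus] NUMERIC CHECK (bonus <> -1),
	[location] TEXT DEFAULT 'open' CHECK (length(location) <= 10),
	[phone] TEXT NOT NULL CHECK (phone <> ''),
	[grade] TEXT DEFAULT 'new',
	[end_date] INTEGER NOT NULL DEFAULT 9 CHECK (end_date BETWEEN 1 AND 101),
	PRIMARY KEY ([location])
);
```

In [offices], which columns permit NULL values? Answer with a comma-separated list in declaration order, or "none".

bonus, salary, location, budget

- bonus: CHECK does not forbid NULL (a CHECK constraint passes when its expression is NULL) → nullable.
- salary: no NOT NULL constraint applies → nullable.
- location: no NOT NULL constraint applies → nullable.
- budget: CHECK does not forbid NULL (a CHECK constraint passes when its expression is NULL) → nullable.
- office_id: declared NOT NULL → not nullable.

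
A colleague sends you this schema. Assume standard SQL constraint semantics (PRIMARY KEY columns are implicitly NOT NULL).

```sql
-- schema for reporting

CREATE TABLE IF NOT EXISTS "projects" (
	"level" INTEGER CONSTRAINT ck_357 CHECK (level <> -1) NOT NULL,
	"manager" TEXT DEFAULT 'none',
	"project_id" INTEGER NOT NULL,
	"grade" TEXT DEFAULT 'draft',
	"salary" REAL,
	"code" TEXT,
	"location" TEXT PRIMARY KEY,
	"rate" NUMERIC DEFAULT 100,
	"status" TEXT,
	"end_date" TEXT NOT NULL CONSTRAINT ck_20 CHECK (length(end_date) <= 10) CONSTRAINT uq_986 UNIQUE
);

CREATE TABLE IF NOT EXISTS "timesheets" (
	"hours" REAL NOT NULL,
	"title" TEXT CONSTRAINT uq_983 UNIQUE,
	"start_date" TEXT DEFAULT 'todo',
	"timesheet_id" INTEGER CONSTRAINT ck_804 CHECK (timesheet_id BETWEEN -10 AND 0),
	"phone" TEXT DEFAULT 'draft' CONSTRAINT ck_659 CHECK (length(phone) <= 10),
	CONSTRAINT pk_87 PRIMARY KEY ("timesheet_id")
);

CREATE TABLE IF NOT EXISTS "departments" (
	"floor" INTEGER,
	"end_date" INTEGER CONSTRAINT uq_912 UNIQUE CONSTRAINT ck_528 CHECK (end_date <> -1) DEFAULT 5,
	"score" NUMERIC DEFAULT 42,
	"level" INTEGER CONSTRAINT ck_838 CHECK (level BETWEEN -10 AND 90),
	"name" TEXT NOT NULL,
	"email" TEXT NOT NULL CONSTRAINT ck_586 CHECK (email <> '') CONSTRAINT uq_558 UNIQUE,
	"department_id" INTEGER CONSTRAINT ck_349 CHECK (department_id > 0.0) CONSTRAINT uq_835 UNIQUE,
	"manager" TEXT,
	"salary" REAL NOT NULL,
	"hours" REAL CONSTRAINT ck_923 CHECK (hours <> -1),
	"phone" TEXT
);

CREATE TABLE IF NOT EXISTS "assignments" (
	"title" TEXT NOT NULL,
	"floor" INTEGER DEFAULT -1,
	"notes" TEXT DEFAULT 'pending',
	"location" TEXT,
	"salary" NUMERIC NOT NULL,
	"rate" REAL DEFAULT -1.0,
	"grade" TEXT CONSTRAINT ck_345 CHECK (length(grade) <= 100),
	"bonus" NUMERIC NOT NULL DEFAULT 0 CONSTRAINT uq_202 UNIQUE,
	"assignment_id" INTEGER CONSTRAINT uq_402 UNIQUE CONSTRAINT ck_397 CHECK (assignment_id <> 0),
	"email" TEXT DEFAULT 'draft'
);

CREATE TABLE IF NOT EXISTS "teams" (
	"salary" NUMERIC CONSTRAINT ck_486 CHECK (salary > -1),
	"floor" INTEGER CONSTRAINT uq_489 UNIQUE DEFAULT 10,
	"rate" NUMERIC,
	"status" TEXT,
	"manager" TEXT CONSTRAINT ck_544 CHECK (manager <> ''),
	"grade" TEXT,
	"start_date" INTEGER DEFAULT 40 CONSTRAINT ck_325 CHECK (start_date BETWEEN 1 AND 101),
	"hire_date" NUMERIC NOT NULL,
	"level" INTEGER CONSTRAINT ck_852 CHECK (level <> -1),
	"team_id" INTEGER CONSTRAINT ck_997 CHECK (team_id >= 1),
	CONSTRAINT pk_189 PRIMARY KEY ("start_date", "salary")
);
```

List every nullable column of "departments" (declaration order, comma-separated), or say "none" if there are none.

- floor: no NOT NULL constraint applies → nullable.
- end_date: CHECK does not forbid NULL (a CHECK constraint passes when its expression is NULL) → nullable.
- score: DEFAULT only fills an omitted column; an explicit NULL is still allowed → nullable.
- level: CHECK does not forbid NULL (a CHECK constraint passes when its expression is NULL) → nullable.
- name: declared NOT NULL → not nullable.
- email: declared NOT NULL → not nullable.
- department_id: CHECK does not forbid NULL (a CHECK constraint passes when its expression is NULL) → nullable.
- manager: no NOT NULL constraint applies → nullable.
- salary: declared NOT NULL → not nullable.
- hours: CHECK does not forbid NULL (a CHECK constraint passes when its expression is NULL) → nullable.
- phone: no NOT NULL constraint applies → nullable.

floor, end_date, score, level, department_id, manager, hours, phone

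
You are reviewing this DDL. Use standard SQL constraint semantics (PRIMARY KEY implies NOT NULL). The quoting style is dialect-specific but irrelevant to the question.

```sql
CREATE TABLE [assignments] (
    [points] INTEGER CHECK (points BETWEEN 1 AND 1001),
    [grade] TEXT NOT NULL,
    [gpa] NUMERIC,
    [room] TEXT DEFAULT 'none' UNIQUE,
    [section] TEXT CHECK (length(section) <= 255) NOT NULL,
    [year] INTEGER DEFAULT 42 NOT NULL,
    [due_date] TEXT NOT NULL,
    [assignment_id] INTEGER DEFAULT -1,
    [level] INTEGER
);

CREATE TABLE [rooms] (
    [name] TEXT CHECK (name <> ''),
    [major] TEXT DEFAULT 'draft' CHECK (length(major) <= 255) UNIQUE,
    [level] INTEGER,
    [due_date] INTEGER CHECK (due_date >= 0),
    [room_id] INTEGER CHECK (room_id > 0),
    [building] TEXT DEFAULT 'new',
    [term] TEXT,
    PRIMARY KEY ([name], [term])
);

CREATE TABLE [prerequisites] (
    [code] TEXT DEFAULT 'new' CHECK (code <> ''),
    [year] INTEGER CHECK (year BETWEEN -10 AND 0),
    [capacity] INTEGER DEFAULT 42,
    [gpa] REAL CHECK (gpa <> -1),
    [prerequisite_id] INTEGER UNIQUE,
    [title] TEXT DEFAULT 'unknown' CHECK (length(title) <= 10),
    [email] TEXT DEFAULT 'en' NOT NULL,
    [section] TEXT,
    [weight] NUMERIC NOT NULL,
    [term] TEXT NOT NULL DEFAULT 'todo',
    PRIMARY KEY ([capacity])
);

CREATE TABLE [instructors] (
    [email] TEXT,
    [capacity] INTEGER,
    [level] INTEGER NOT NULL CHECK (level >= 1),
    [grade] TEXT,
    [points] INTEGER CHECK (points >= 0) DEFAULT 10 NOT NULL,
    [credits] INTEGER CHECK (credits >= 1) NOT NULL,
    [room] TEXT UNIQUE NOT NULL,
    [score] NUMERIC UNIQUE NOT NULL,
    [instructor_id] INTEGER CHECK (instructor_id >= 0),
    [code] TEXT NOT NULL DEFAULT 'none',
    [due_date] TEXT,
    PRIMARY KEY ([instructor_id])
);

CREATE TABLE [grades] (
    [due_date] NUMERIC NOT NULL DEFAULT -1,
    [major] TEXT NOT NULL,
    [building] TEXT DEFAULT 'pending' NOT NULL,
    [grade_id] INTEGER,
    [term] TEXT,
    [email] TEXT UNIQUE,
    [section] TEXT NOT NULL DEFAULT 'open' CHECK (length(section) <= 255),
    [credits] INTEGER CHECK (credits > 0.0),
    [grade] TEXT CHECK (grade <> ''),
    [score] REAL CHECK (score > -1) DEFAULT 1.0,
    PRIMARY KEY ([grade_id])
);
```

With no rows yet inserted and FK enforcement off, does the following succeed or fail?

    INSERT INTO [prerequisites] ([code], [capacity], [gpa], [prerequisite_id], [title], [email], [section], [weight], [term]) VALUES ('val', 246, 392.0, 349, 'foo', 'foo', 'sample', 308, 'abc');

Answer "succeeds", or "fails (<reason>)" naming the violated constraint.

succeeds

NOT NULL columns: capacity is supplied; email is supplied; term is supplied; weight is supplied.
CHECK constraints: 'val' satisfies (code <> ''); 392.0 satisfies (gpa <> -1); 'foo' satisfies (length(title) <= 10).
No constraint is violated.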